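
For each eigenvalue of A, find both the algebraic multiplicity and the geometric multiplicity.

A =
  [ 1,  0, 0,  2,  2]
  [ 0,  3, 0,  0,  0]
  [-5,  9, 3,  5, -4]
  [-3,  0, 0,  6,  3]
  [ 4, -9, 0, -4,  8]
λ = 3: alg = 3, geom = 3; λ = 6: alg = 2, geom = 1

Step 1 — factor the characteristic polynomial to read off the algebraic multiplicities:
  χ_A(x) = (x - 6)^2*(x - 3)^3

Step 2 — compute geometric multiplicities via the rank-nullity identity g(λ) = n − rank(A − λI):
  rank(A − (3)·I) = 2, so dim ker(A − (3)·I) = n − 2 = 3
  rank(A − (6)·I) = 4, so dim ker(A − (6)·I) = n − 4 = 1

Summary:
  λ = 3: algebraic multiplicity = 3, geometric multiplicity = 3
  λ = 6: algebraic multiplicity = 2, geometric multiplicity = 1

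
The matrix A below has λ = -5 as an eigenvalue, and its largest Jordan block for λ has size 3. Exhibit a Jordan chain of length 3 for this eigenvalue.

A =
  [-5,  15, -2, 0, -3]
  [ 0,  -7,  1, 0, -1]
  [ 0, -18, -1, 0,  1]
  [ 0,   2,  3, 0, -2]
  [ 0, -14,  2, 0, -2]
A Jordan chain for λ = -5 of length 3:
v_1 = (1, 0, 0, 0, 0)ᵀ
v_2 = (-2, 1, 4, -2, 2)ᵀ
v_3 = (0, 0, 1, -1, 0)ᵀ

Let N = A − (-5)·I. We want v_3 with N^3 v_3 = 0 but N^2 v_3 ≠ 0; then v_{j-1} := N · v_j for j = 3, …, 2.

Pick v_3 = (0, 0, 1, -1, 0)ᵀ.
Then v_2 = N · v_3 = (-2, 1, 4, -2, 2)ᵀ.
Then v_1 = N · v_2 = (1, 0, 0, 0, 0)ᵀ.

Sanity check: (A − (-5)·I) v_1 = (0, 0, 0, 0, 0)ᵀ = 0. ✓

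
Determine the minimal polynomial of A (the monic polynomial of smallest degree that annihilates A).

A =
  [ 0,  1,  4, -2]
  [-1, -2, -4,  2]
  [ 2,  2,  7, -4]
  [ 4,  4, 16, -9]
x^2 + 2*x + 1

The characteristic polynomial is χ_A(x) = (x + 1)^4, so the eigenvalues are known. The minimal polynomial is
  m_A(x) = Π_λ (x − λ)^{k_λ}
where k_λ is the size of the *largest* Jordan block for λ (equivalently, the smallest k with (A − λI)^k v = 0 for every generalised eigenvector v of λ).

  λ = -1: largest Jordan block has size 2, contributing (x + 1)^2

So m_A(x) = (x + 1)^2 = x^2 + 2*x + 1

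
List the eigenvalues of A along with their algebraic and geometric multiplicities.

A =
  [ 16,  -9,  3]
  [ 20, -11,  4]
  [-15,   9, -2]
λ = 1: alg = 3, geom = 2

Step 1 — factor the characteristic polynomial to read off the algebraic multiplicities:
  χ_A(x) = (x - 1)^3

Step 2 — compute geometric multiplicities via the rank-nullity identity g(λ) = n − rank(A − λI):
  rank(A − (1)·I) = 1, so dim ker(A − (1)·I) = n − 1 = 2

Summary:
  λ = 1: algebraic multiplicity = 3, geometric multiplicity = 2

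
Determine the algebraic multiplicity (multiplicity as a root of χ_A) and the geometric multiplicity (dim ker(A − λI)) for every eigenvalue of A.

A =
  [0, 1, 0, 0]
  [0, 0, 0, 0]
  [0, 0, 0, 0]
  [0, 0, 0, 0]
λ = 0: alg = 4, geom = 3

Step 1 — factor the characteristic polynomial to read off the algebraic multiplicities:
  χ_A(x) = x^4

Step 2 — compute geometric multiplicities via the rank-nullity identity g(λ) = n − rank(A − λI):
  rank(A − (0)·I) = 1, so dim ker(A − (0)·I) = n − 1 = 3

Summary:
  λ = 0: algebraic multiplicity = 4, geometric multiplicity = 3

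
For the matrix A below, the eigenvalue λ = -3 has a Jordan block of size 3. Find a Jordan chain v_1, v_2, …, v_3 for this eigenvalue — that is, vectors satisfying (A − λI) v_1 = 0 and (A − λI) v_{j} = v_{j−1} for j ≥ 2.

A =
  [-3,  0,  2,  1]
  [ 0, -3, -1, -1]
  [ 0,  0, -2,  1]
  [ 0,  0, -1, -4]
A Jordan chain for λ = -3 of length 3:
v_1 = (1, 0, 0, 0)ᵀ
v_2 = (2, -1, 1, -1)ᵀ
v_3 = (0, 0, 1, 0)ᵀ

Let N = A − (-3)·I. We want v_3 with N^3 v_3 = 0 but N^2 v_3 ≠ 0; then v_{j-1} := N · v_j for j = 3, …, 2.

Pick v_3 = (0, 0, 1, 0)ᵀ.
Then v_2 = N · v_3 = (2, -1, 1, -1)ᵀ.
Then v_1 = N · v_2 = (1, 0, 0, 0)ᵀ.

Sanity check: (A − (-3)·I) v_1 = (0, 0, 0, 0)ᵀ = 0. ✓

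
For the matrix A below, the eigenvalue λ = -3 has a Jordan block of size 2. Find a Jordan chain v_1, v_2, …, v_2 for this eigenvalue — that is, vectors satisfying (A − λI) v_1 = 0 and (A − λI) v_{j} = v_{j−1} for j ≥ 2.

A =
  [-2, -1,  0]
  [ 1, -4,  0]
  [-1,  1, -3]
A Jordan chain for λ = -3 of length 2:
v_1 = (1, 1, -1)ᵀ
v_2 = (1, 0, 0)ᵀ

Let N = A − (-3)·I. We want v_2 with N^2 v_2 = 0 but N^1 v_2 ≠ 0; then v_{j-1} := N · v_j for j = 2, …, 2.

Pick v_2 = (1, 0, 0)ᵀ.
Then v_1 = N · v_2 = (1, 1, -1)ᵀ.

Sanity check: (A − (-3)·I) v_1 = (0, 0, 0)ᵀ = 0. ✓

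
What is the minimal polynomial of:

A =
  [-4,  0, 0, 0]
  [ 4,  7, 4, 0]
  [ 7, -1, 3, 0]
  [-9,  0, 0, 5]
x^3 - 6*x^2 - 15*x + 100

The characteristic polynomial is χ_A(x) = (x - 5)^3*(x + 4), so the eigenvalues are known. The minimal polynomial is
  m_A(x) = Π_λ (x − λ)^{k_λ}
where k_λ is the size of the *largest* Jordan block for λ (equivalently, the smallest k with (A − λI)^k v = 0 for every generalised eigenvector v of λ).

  λ = -4: largest Jordan block has size 1, contributing (x + 4)
  λ = 5: largest Jordan block has size 2, contributing (x − 5)^2

So m_A(x) = (x - 5)^2*(x + 4) = x^3 - 6*x^2 - 15*x + 100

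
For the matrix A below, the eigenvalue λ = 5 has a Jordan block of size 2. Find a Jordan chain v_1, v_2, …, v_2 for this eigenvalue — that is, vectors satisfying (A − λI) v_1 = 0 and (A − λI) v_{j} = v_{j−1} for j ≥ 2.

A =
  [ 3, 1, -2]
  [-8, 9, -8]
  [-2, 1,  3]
A Jordan chain for λ = 5 of length 2:
v_1 = (-2, -8, -2)ᵀ
v_2 = (1, 0, 0)ᵀ

Let N = A − (5)·I. We want v_2 with N^2 v_2 = 0 but N^1 v_2 ≠ 0; then v_{j-1} := N · v_j for j = 2, …, 2.

Pick v_2 = (1, 0, 0)ᵀ.
Then v_1 = N · v_2 = (-2, -8, -2)ᵀ.

Sanity check: (A − (5)·I) v_1 = (0, 0, 0)ᵀ = 0. ✓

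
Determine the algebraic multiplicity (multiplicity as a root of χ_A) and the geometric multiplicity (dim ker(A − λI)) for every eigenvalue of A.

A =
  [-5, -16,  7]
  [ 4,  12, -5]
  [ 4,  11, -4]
λ = 1: alg = 3, geom = 1

Step 1 — factor the characteristic polynomial to read off the algebraic multiplicities:
  χ_A(x) = (x - 1)^3

Step 2 — compute geometric multiplicities via the rank-nullity identity g(λ) = n − rank(A − λI):
  rank(A − (1)·I) = 2, so dim ker(A − (1)·I) = n − 2 = 1

Summary:
  λ = 1: algebraic multiplicity = 3, geometric multiplicity = 1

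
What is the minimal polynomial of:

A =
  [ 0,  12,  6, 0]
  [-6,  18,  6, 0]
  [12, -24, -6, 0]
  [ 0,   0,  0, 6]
x^2 - 6*x

The characteristic polynomial is χ_A(x) = x*(x - 6)^3, so the eigenvalues are known. The minimal polynomial is
  m_A(x) = Π_λ (x − λ)^{k_λ}
where k_λ is the size of the *largest* Jordan block for λ (equivalently, the smallest k with (A − λI)^k v = 0 for every generalised eigenvector v of λ).

  λ = 0: largest Jordan block has size 1, contributing (x − 0)
  λ = 6: largest Jordan block has size 1, contributing (x − 6)

So m_A(x) = x*(x - 6) = x^2 - 6*x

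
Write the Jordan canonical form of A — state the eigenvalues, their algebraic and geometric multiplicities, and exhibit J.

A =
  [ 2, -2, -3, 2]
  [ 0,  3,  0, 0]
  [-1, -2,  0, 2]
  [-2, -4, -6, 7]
J_2(3) ⊕ J_1(3) ⊕ J_1(3)

The characteristic polynomial is
  det(x·I − A) = x^4 - 12*x^3 + 54*x^2 - 108*x + 81 = (x - 3)^4

Eigenvalues and multiplicities (the geometric multiplicity of λ is n − rank(A − λI), which equals the number of Jordan blocks for λ):
  λ = 3: algebraic multiplicity = 4, geometric multiplicity = 3

Determining the block sizes for each eigenvalue:
  λ = 3: 3 blocks summing to 4 forces exactly one block of size 2 and the rest size 1 → block sizes [2, 1, 1]

Assembling the blocks gives a Jordan form
J =
  [3, 1, 0, 0]
  [0, 3, 0, 0]
  [0, 0, 3, 0]
  [0, 0, 0, 3]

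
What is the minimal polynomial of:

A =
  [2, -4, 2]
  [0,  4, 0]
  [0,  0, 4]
x^2 - 6*x + 8

The characteristic polynomial is χ_A(x) = (x - 4)^2*(x - 2), so the eigenvalues are known. The minimal polynomial is
  m_A(x) = Π_λ (x − λ)^{k_λ}
where k_λ is the size of the *largest* Jordan block for λ (equivalently, the smallest k with (A − λI)^k v = 0 for every generalised eigenvector v of λ).

  λ = 2: largest Jordan block has size 1, contributing (x − 2)
  λ = 4: largest Jordan block has size 1, contributing (x − 4)

So m_A(x) = (x - 4)*(x - 2) = x^2 - 6*x + 8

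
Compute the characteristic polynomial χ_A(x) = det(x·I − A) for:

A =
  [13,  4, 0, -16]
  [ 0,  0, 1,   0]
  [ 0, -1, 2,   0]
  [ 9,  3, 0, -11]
x^4 - 4*x^3 + 6*x^2 - 4*x + 1

Expanding det(x·I − A) (e.g. by cofactor expansion or by noting that A is similar to its Jordan form J, which has the same characteristic polynomial as A) gives
  χ_A(x) = x^4 - 4*x^3 + 6*x^2 - 4*x + 1
which factors as (x - 1)^4. The eigenvalues (with algebraic multiplicities) are λ = 1 with multiplicity 4.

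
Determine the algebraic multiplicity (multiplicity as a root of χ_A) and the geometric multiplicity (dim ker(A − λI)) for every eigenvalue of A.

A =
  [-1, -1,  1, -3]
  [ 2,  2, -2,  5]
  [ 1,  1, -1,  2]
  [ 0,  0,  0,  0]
λ = 0: alg = 4, geom = 2

Step 1 — factor the characteristic polynomial to read off the algebraic multiplicities:
  χ_A(x) = x^4

Step 2 — compute geometric multiplicities via the rank-nullity identity g(λ) = n − rank(A − λI):
  rank(A − (0)·I) = 2, so dim ker(A − (0)·I) = n − 2 = 2

Summary:
  λ = 0: algebraic multiplicity = 4, geometric multiplicity = 2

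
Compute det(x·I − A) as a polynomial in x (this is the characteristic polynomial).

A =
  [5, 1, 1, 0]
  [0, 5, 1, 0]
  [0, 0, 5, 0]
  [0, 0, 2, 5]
x^4 - 20*x^3 + 150*x^2 - 500*x + 625

Expanding det(x·I − A) (e.g. by cofactor expansion or by noting that A is similar to its Jordan form J, which has the same characteristic polynomial as A) gives
  χ_A(x) = x^4 - 20*x^3 + 150*x^2 - 500*x + 625
which factors as (x - 5)^4. The eigenvalues (with algebraic multiplicities) are λ = 5 with multiplicity 4.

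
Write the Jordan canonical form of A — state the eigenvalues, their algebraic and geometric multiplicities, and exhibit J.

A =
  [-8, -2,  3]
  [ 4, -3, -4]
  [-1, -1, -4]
J_3(-5)

The characteristic polynomial is
  det(x·I − A) = x^3 + 15*x^2 + 75*x + 125 = (x + 5)^3

Eigenvalues and multiplicities (the geometric multiplicity of λ is n − rank(A − λI), which equals the number of Jordan blocks for λ):
  λ = -5: algebraic multiplicity = 3, geometric multiplicity = 1

Determining the block sizes for each eigenvalue:
  λ = -5: one block (gm = 1), so the single block has size am = 3 → block sizes [3]

Assembling the blocks gives a Jordan form
J =
  [-5,  1,  0]
  [ 0, -5,  1]
  [ 0,  0, -5]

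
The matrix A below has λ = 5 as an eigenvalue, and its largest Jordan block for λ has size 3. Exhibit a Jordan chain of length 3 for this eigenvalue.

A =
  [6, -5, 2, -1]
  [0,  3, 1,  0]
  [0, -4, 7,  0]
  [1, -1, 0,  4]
A Jordan chain for λ = 5 of length 3:
v_1 = (-2, 0, 0, -2)ᵀ
v_2 = (-5, -2, -4, -1)ᵀ
v_3 = (0, 1, 0, 0)ᵀ

Let N = A − (5)·I. We want v_3 with N^3 v_3 = 0 but N^2 v_3 ≠ 0; then v_{j-1} := N · v_j for j = 3, …, 2.

Pick v_3 = (0, 1, 0, 0)ᵀ.
Then v_2 = N · v_3 = (-5, -2, -4, -1)ᵀ.
Then v_1 = N · v_2 = (-2, 0, 0, -2)ᵀ.

Sanity check: (A − (5)·I) v_1 = (0, 0, 0, 0)ᵀ = 0. ✓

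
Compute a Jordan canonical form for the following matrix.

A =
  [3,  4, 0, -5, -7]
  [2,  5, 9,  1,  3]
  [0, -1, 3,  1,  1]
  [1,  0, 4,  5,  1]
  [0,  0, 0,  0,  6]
J_3(4) ⊕ J_1(4) ⊕ J_1(6)

The characteristic polynomial is
  det(x·I − A) = x^5 - 22*x^4 + 192*x^3 - 832*x^2 + 1792*x - 1536 = (x - 6)*(x - 4)^4

Eigenvalues and multiplicities (the geometric multiplicity of λ is n − rank(A − λI), which equals the number of Jordan blocks for λ):
  λ = 4: algebraic multiplicity = 4, geometric multiplicity = 2
  λ = 6: algebraic multiplicity = 1, geometric multiplicity = 1

Determining the block sizes for each eigenvalue:
  λ = 4: with am = 4 and gm = 2, the partition is not yet determined (e.g. several partitions of 4 into 2 parts exist). Let N = A − (4)·I. Computing rank(N^1) = 3, rank(N^2) = 2, rank(N^3) = 1; the number of blocks of size ≥ j is rank(N^{j−1}) − rank(N^j), giving [2, 1, 1]. So we have 1 block(s) of size 3, 1 block(s) of size 1 → block sizes [3, 1]
  λ = 6: one block (gm = 1), so the single block has size am = 1 → block sizes [1]

Assembling the blocks gives a Jordan form
J =
  [4, 1, 0, 0, 0]
  [0, 4, 1, 0, 0]
  [0, 0, 4, 0, 0]
  [0, 0, 0, 4, 0]
  [0, 0, 0, 0, 6]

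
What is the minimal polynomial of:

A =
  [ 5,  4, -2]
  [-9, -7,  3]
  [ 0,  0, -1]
x^2 + 2*x + 1

The characteristic polynomial is χ_A(x) = (x + 1)^3, so the eigenvalues are known. The minimal polynomial is
  m_A(x) = Π_λ (x − λ)^{k_λ}
where k_λ is the size of the *largest* Jordan block for λ (equivalently, the smallest k with (A − λI)^k v = 0 for every generalised eigenvector v of λ).

  λ = -1: largest Jordan block has size 2, contributing (x + 1)^2

So m_A(x) = (x + 1)^2 = x^2 + 2*x + 1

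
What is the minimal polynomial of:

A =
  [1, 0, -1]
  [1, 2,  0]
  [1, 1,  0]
x^3 - 3*x^2 + 3*x - 1

The characteristic polynomial is χ_A(x) = (x - 1)^3, so the eigenvalues are known. The minimal polynomial is
  m_A(x) = Π_λ (x − λ)^{k_λ}
where k_λ is the size of the *largest* Jordan block for λ (equivalently, the smallest k with (A − λI)^k v = 0 for every generalised eigenvector v of λ).

  λ = 1: largest Jordan block has size 3, contributing (x − 1)^3

So m_A(x) = (x - 1)^3 = x^3 - 3*x^2 + 3*x - 1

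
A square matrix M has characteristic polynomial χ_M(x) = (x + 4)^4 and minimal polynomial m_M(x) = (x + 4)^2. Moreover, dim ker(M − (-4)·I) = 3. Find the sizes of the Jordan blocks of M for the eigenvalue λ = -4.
Block sizes for λ = -4: [2, 1, 1]

Step 1 — from the characteristic polynomial, algebraic multiplicity of λ = -4 is 4. From dim ker(M − (-4)·I) = 3, there are exactly 3 Jordan blocks for λ = -4.
Step 2 — from the minimal polynomial, the factor (x + 4)^2 tells us the largest block for λ = -4 has size 2.
Step 3 — with total size 4, 3 blocks, and largest block 2, the block sizes (in nonincreasing order) are [2, 1, 1].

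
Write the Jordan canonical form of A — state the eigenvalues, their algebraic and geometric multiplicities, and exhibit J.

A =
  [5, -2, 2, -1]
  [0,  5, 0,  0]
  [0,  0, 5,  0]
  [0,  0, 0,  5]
J_2(5) ⊕ J_1(5) ⊕ J_1(5)

The characteristic polynomial is
  det(x·I − A) = x^4 - 20*x^3 + 150*x^2 - 500*x + 625 = (x - 5)^4

Eigenvalues and multiplicities (the geometric multiplicity of λ is n − rank(A − λI), which equals the number of Jordan blocks for λ):
  λ = 5: algebraic multiplicity = 4, geometric multiplicity = 3

Determining the block sizes for each eigenvalue:
  λ = 5: 3 blocks summing to 4 forces exactly one block of size 2 and the rest size 1 → block sizes [2, 1, 1]

Assembling the blocks gives a Jordan form
J =
  [5, 1, 0, 0]
  [0, 5, 0, 0]
  [0, 0, 5, 0]
  [0, 0, 0, 5]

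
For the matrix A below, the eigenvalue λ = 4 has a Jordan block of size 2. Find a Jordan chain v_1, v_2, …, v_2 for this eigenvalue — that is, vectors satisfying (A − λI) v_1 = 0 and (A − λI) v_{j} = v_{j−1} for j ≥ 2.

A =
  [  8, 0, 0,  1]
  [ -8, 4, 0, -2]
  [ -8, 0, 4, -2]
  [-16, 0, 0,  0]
A Jordan chain for λ = 4 of length 2:
v_1 = (4, -8, -8, -16)ᵀ
v_2 = (1, 0, 0, 0)ᵀ

Let N = A − (4)·I. We want v_2 with N^2 v_2 = 0 but N^1 v_2 ≠ 0; then v_{j-1} := N · v_j for j = 2, …, 2.

Pick v_2 = (1, 0, 0, 0)ᵀ.
Then v_1 = N · v_2 = (4, -8, -8, -16)ᵀ.

Sanity check: (A − (4)·I) v_1 = (0, 0, 0, 0)ᵀ = 0. ✓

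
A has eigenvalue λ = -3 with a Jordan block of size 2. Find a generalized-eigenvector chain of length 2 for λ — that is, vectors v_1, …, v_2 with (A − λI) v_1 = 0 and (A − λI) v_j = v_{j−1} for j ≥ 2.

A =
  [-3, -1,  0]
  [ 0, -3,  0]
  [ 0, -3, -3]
A Jordan chain for λ = -3 of length 2:
v_1 = (-1, 0, -3)ᵀ
v_2 = (0, 1, 0)ᵀ

Let N = A − (-3)·I. We want v_2 with N^2 v_2 = 0 but N^1 v_2 ≠ 0; then v_{j-1} := N · v_j for j = 2, …, 2.

Pick v_2 = (0, 1, 0)ᵀ.
Then v_1 = N · v_2 = (-1, 0, -3)ᵀ.

Sanity check: (A − (-3)·I) v_1 = (0, 0, 0)ᵀ = 0. ✓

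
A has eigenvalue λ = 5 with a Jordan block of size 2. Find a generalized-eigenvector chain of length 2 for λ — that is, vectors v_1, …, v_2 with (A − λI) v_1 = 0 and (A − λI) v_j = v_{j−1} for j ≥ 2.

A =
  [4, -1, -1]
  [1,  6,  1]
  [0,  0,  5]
A Jordan chain for λ = 5 of length 2:
v_1 = (-1, 1, 0)ᵀ
v_2 = (1, 0, 0)ᵀ

Let N = A − (5)·I. We want v_2 with N^2 v_2 = 0 but N^1 v_2 ≠ 0; then v_{j-1} := N · v_j for j = 2, …, 2.

Pick v_2 = (1, 0, 0)ᵀ.
Then v_1 = N · v_2 = (-1, 1, 0)ᵀ.

Sanity check: (A − (5)·I) v_1 = (0, 0, 0)ᵀ = 0. ✓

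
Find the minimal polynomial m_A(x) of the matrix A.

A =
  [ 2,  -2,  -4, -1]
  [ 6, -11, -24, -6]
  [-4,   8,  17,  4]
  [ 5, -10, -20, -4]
x^2 - 2*x + 1

The characteristic polynomial is χ_A(x) = (x - 1)^4, so the eigenvalues are known. The minimal polynomial is
  m_A(x) = Π_λ (x − λ)^{k_λ}
where k_λ is the size of the *largest* Jordan block for λ (equivalently, the smallest k with (A − λI)^k v = 0 for every generalised eigenvector v of λ).

  λ = 1: largest Jordan block has size 2, contributing (x − 1)^2

So m_A(x) = (x - 1)^2 = x^2 - 2*x + 1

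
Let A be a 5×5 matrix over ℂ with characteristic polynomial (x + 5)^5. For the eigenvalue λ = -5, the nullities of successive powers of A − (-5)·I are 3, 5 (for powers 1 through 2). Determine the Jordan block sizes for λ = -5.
Block sizes for λ = -5: [2, 2, 1]

From the dimensions of kernels of powers, the number of Jordan blocks of size at least j is d_j − d_{j−1} where d_j = dim ker(N^j) (with d_0 = 0). Computing the differences gives [3, 2].
The number of blocks of size exactly k is (#blocks of size ≥ k) − (#blocks of size ≥ k + 1), so the partition is: 1 block(s) of size 1, 2 block(s) of size 2.
In nonincreasing order the block sizes are [2, 2, 1].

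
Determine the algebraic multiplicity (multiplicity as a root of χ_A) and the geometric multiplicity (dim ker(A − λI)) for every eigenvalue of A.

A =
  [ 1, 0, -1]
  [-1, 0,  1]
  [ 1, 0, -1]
λ = 0: alg = 3, geom = 2

Step 1 — factor the characteristic polynomial to read off the algebraic multiplicities:
  χ_A(x) = x^3

Step 2 — compute geometric multiplicities via the rank-nullity identity g(λ) = n − rank(A − λI):
  rank(A − (0)·I) = 1, so dim ker(A − (0)·I) = n − 1 = 2

Summary:
  λ = 0: algebraic multiplicity = 3, geometric multiplicity = 2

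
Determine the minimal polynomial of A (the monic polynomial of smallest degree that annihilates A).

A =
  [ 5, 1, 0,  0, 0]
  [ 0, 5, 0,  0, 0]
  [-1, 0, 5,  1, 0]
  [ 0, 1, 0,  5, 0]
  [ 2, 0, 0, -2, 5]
x^2 - 10*x + 25

The characteristic polynomial is χ_A(x) = (x - 5)^5, so the eigenvalues are known. The minimal polynomial is
  m_A(x) = Π_λ (x − λ)^{k_λ}
where k_λ is the size of the *largest* Jordan block for λ (equivalently, the smallest k with (A − λI)^k v = 0 for every generalised eigenvector v of λ).

  λ = 5: largest Jordan block has size 2, contributing (x − 5)^2

So m_A(x) = (x - 5)^2 = x^2 - 10*x + 25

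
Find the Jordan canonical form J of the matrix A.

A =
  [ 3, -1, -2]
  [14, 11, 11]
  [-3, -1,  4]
J_3(6)

The characteristic polynomial is
  det(x·I − A) = x^3 - 18*x^2 + 108*x - 216 = (x - 6)^3

Eigenvalues and multiplicities (the geometric multiplicity of λ is n − rank(A − λI), which equals the number of Jordan blocks for λ):
  λ = 6: algebraic multiplicity = 3, geometric multiplicity = 1

Determining the block sizes for each eigenvalue:
  λ = 6: one block (gm = 1), so the single block has size am = 3 → block sizes [3]

Assembling the blocks gives a Jordan form
J =
  [6, 1, 0]
  [0, 6, 1]
  [0, 0, 6]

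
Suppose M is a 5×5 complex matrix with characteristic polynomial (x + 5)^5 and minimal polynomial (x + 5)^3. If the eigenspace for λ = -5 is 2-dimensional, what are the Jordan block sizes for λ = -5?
Block sizes for λ = -5: [3, 2]

Step 1 — from the characteristic polynomial, algebraic multiplicity of λ = -5 is 5. From dim ker(M − (-5)·I) = 2, there are exactly 2 Jordan blocks for λ = -5.
Step 2 — from the minimal polynomial, the factor (x + 5)^3 tells us the largest block for λ = -5 has size 3.
Step 3 — with total size 5, 2 blocks, and largest block 3, the block sizes (in nonincreasing order) are [3, 2].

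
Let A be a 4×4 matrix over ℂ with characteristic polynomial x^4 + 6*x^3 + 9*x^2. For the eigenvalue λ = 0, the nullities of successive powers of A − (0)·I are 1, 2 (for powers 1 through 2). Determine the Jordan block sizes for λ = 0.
Block sizes for λ = 0: [2]

From the dimensions of kernels of powers, the number of Jordan blocks of size at least j is d_j − d_{j−1} where d_j = dim ker(N^j) (with d_0 = 0). Computing the differences gives [1, 1].
The number of blocks of size exactly k is (#blocks of size ≥ k) − (#blocks of size ≥ k + 1), so the partition is: 1 block(s) of size 2.
In nonincreasing order the block sizes are [2].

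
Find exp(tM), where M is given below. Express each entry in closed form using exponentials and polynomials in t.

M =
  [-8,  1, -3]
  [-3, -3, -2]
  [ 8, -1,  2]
e^{tM} =
  [-t^2*exp(-3*t) - 5*t*exp(-3*t) + exp(-3*t), -t^2*exp(-3*t) + t*exp(-3*t), -t^2*exp(-3*t) - 3*t*exp(-3*t)]
  [-t^2*exp(-3*t)/2 - 3*t*exp(-3*t), -t^2*exp(-3*t)/2 + exp(-3*t), -t^2*exp(-3*t)/2 - 2*t*exp(-3*t)]
  [3*t^2*exp(-3*t)/2 + 8*t*exp(-3*t), 3*t^2*exp(-3*t)/2 - t*exp(-3*t), 3*t^2*exp(-3*t)/2 + 5*t*exp(-3*t) + exp(-3*t)]

Strategy: write M = P · J · P⁻¹ where J is a Jordan canonical form, so e^{tM} = P · e^{tJ} · P⁻¹, and e^{tJ} can be computed block-by-block.

M has Jordan form
J =
  [-3,  1,  0]
  [ 0, -3,  1]
  [ 0,  0, -3]
(up to reordering of blocks).

Per-block formulas:
  For a 3×3 Jordan block J_3(-3): exp(t · J_3(-3)) = e^(-3t)·(I + t·N + (t^2/2)·N^2), where N is the 3×3 nilpotent shift.

After assembling e^{tJ} and conjugating by P, we get:

e^{tM} =
  [-t^2*exp(-3*t) - 5*t*exp(-3*t) + exp(-3*t), -t^2*exp(-3*t) + t*exp(-3*t), -t^2*exp(-3*t) - 3*t*exp(-3*t)]
  [-t^2*exp(-3*t)/2 - 3*t*exp(-3*t), -t^2*exp(-3*t)/2 + exp(-3*t), -t^2*exp(-3*t)/2 - 2*t*exp(-3*t)]
  [3*t^2*exp(-3*t)/2 + 8*t*exp(-3*t), 3*t^2*exp(-3*t)/2 - t*exp(-3*t), 3*t^2*exp(-3*t)/2 + 5*t*exp(-3*t) + exp(-3*t)]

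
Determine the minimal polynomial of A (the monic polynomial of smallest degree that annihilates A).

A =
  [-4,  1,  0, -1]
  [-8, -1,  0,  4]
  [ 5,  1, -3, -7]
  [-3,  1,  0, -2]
x^3 + 7*x^2 + 15*x + 9

The characteristic polynomial is χ_A(x) = (x + 1)*(x + 3)^3, so the eigenvalues are known. The minimal polynomial is
  m_A(x) = Π_λ (x − λ)^{k_λ}
where k_λ is the size of the *largest* Jordan block for λ (equivalently, the smallest k with (A − λI)^k v = 0 for every generalised eigenvector v of λ).

  λ = -3: largest Jordan block has size 2, contributing (x + 3)^2
  λ = -1: largest Jordan block has size 1, contributing (x + 1)

So m_A(x) = (x + 1)*(x + 3)^2 = x^3 + 7*x^2 + 15*x + 9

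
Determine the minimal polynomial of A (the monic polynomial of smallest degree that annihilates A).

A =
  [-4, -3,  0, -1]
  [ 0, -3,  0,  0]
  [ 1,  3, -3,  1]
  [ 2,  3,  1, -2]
x^3 + 9*x^2 + 27*x + 27

The characteristic polynomial is χ_A(x) = (x + 3)^4, so the eigenvalues are known. The minimal polynomial is
  m_A(x) = Π_λ (x − λ)^{k_λ}
where k_λ is the size of the *largest* Jordan block for λ (equivalently, the smallest k with (A − λI)^k v = 0 for every generalised eigenvector v of λ).

  λ = -3: largest Jordan block has size 3, contributing (x + 3)^3

So m_A(x) = (x + 3)^3 = x^3 + 9*x^2 + 27*x + 27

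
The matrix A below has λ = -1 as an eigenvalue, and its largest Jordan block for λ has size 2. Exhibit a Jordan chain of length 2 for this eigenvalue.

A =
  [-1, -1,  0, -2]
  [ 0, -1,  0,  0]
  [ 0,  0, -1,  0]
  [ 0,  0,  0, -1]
A Jordan chain for λ = -1 of length 2:
v_1 = (-1, 0, 0, 0)ᵀ
v_2 = (0, 1, 0, 0)ᵀ

Let N = A − (-1)·I. We want v_2 with N^2 v_2 = 0 but N^1 v_2 ≠ 0; then v_{j-1} := N · v_j for j = 2, …, 2.

Pick v_2 = (0, 1, 0, 0)ᵀ.
Then v_1 = N · v_2 = (-1, 0, 0, 0)ᵀ.

Sanity check: (A − (-1)·I) v_1 = (0, 0, 0, 0)ᵀ = 0. ✓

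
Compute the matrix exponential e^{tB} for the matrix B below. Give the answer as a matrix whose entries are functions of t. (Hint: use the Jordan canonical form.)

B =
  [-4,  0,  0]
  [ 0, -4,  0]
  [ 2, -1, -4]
e^{tB} =
  [exp(-4*t), 0, 0]
  [0, exp(-4*t), 0]
  [2*t*exp(-4*t), -t*exp(-4*t), exp(-4*t)]

Strategy: write B = P · J · P⁻¹ where J is a Jordan canonical form, so e^{tB} = P · e^{tJ} · P⁻¹, and e^{tJ} can be computed block-by-block.

B has Jordan form
J =
  [-4,  1,  0]
  [ 0, -4,  0]
  [ 0,  0, -4]
(up to reordering of blocks).

Per-block formulas:
  For a 1×1 block at λ = -4: exp(t · [-4]) = [e^(-4t)].
  For a 2×2 Jordan block J_2(-4): exp(t · J_2(-4)) = e^(-4t)·(I + t·N), where N is the 2×2 nilpotent shift.

After assembling e^{tJ} and conjugating by P, we get:

e^{tB} =
  [exp(-4*t), 0, 0]
  [0, exp(-4*t), 0]
  [2*t*exp(-4*t), -t*exp(-4*t), exp(-4*t)]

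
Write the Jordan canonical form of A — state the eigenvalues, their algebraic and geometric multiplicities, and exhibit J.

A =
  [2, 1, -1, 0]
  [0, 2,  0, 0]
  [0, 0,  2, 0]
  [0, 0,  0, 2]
J_2(2) ⊕ J_1(2) ⊕ J_1(2)

The characteristic polynomial is
  det(x·I − A) = x^4 - 8*x^3 + 24*x^2 - 32*x + 16 = (x - 2)^4

Eigenvalues and multiplicities (the geometric multiplicity of λ is n − rank(A − λI), which equals the number of Jordan blocks for λ):
  λ = 2: algebraic multiplicity = 4, geometric multiplicity = 3

Determining the block sizes for each eigenvalue:
  λ = 2: 3 blocks summing to 4 forces exactly one block of size 2 and the rest size 1 → block sizes [2, 1, 1]

Assembling the blocks gives a Jordan form
J =
  [2, 1, 0, 0]
  [0, 2, 0, 0]
  [0, 0, 2, 0]
  [0, 0, 0, 2]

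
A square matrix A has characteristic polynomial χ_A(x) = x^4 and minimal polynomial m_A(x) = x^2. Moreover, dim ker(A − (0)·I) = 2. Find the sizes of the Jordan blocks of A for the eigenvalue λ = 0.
Block sizes for λ = 0: [2, 2]

Step 1 — from the characteristic polynomial, algebraic multiplicity of λ = 0 is 4. From dim ker(A − (0)·I) = 2, there are exactly 2 Jordan blocks for λ = 0.
Step 2 — from the minimal polynomial, the factor (x − 0)^2 tells us the largest block for λ = 0 has size 2.
Step 3 — with total size 4, 2 blocks, and largest block 2, the block sizes (in nonincreasing order) are [2, 2].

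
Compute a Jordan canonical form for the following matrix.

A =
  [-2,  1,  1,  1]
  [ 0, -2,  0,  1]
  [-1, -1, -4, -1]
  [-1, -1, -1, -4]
J_3(-3) ⊕ J_1(-3)

The characteristic polynomial is
  det(x·I − A) = x^4 + 12*x^3 + 54*x^2 + 108*x + 81 = (x + 3)^4

Eigenvalues and multiplicities (the geometric multiplicity of λ is n − rank(A − λI), which equals the number of Jordan blocks for λ):
  λ = -3: algebraic multiplicity = 4, geometric multiplicity = 2

Determining the block sizes for each eigenvalue:
  λ = -3: with am = 4 and gm = 2, the partition is not yet determined (e.g. several partitions of 4 into 2 parts exist). Let N = A − (-3)·I. Computing rank(N^1) = 2, rank(N^2) = 1, rank(N^3) = 0; the number of blocks of size ≥ j is rank(N^{j−1}) − rank(N^j), giving [2, 1, 1]. So we have 1 block(s) of size 3, 1 block(s) of size 1 → block sizes [3, 1]

Assembling the blocks gives a Jordan form
J =
  [-3,  1,  0,  0]
  [ 0, -3,  1,  0]
  [ 0,  0, -3,  0]
  [ 0,  0,  0, -3]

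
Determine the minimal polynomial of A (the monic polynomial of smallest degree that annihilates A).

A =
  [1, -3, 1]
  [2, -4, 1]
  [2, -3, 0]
x^2 + 2*x + 1

The characteristic polynomial is χ_A(x) = (x + 1)^3, so the eigenvalues are known. The minimal polynomial is
  m_A(x) = Π_λ (x − λ)^{k_λ}
where k_λ is the size of the *largest* Jordan block for λ (equivalently, the smallest k with (A − λI)^k v = 0 for every generalised eigenvector v of λ).

  λ = -1: largest Jordan block has size 2, contributing (x + 1)^2

So m_A(x) = (x + 1)^2 = x^2 + 2*x + 1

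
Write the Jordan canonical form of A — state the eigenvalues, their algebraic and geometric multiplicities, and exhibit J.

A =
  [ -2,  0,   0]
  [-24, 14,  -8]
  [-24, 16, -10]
J_1(-2) ⊕ J_1(-2) ⊕ J_1(6)

The characteristic polynomial is
  det(x·I − A) = x^3 - 2*x^2 - 20*x - 24 = (x - 6)*(x + 2)^2

Eigenvalues and multiplicities (the geometric multiplicity of λ is n − rank(A − λI), which equals the number of Jordan blocks for λ):
  λ = -2: algebraic multiplicity = 2, geometric multiplicity = 2
  λ = 6: algebraic multiplicity = 1, geometric multiplicity = 1

Determining the block sizes for each eigenvalue:
  λ = -2: gm = am = 2, so every block has size 1 → block sizes [1, 1]
  λ = 6: one block (gm = 1), so the single block has size am = 1 → block sizes [1]

Assembling the blocks gives a Jordan form
J =
  [-2,  0, 0]
  [ 0, -2, 0]
  [ 0,  0, 6]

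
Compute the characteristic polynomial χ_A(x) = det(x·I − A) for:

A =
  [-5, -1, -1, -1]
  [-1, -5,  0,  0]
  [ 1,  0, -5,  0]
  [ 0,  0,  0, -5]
x^4 + 20*x^3 + 150*x^2 + 500*x + 625

Expanding det(x·I − A) (e.g. by cofactor expansion or by noting that A is similar to its Jordan form J, which has the same characteristic polynomial as A) gives
  χ_A(x) = x^4 + 20*x^3 + 150*x^2 + 500*x + 625
which factors as (x + 5)^4. The eigenvalues (with algebraic multiplicities) are λ = -5 with multiplicity 4.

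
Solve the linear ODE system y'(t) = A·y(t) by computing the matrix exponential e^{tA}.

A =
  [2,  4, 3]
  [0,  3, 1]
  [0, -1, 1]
e^{tA} =
  [exp(2*t), t^2*exp(2*t)/2 + 4*t*exp(2*t), t^2*exp(2*t)/2 + 3*t*exp(2*t)]
  [0, t*exp(2*t) + exp(2*t), t*exp(2*t)]
  [0, -t*exp(2*t), -t*exp(2*t) + exp(2*t)]

Strategy: write A = P · J · P⁻¹ where J is a Jordan canonical form, so e^{tA} = P · e^{tJ} · P⁻¹, and e^{tJ} can be computed block-by-block.

A has Jordan form
J =
  [2, 1, 0]
  [0, 2, 1]
  [0, 0, 2]
(up to reordering of blocks).

Per-block formulas:
  For a 3×3 Jordan block J_3(2): exp(t · J_3(2)) = e^(2t)·(I + t·N + (t^2/2)·N^2), where N is the 3×3 nilpotent shift.

After assembling e^{tJ} and conjugating by P, we get:

e^{tA} =
  [exp(2*t), t^2*exp(2*t)/2 + 4*t*exp(2*t), t^2*exp(2*t)/2 + 3*t*exp(2*t)]
  [0, t*exp(2*t) + exp(2*t), t*exp(2*t)]
  [0, -t*exp(2*t), -t*exp(2*t) + exp(2*t)]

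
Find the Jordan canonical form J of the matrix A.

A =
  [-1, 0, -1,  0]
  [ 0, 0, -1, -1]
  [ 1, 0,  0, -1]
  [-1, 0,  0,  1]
J_3(0) ⊕ J_1(0)

The characteristic polynomial is
  det(x·I − A) = x^4

Eigenvalues and multiplicities (the geometric multiplicity of λ is n − rank(A − λI), which equals the number of Jordan blocks for λ):
  λ = 0: algebraic multiplicity = 4, geometric multiplicity = 2

Determining the block sizes for each eigenvalue:
  λ = 0: with am = 4 and gm = 2, the partition is not yet determined (e.g. several partitions of 4 into 2 parts exist). Let N = A − (0)·I. Computing rank(N^1) = 2, rank(N^2) = 1, rank(N^3) = 0; the number of blocks of size ≥ j is rank(N^{j−1}) − rank(N^j), giving [2, 1, 1]. So we have 1 block(s) of size 3, 1 block(s) of size 1 → block sizes [3, 1]

Assembling the blocks gives a Jordan form
J =
  [0, 1, 0, 0]
  [0, 0, 1, 0]
  [0, 0, 0, 0]
  [0, 0, 0, 0]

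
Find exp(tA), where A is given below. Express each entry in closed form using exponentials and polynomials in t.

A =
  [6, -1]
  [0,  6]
e^{tA} =
  [exp(6*t), -t*exp(6*t)]
  [0, exp(6*t)]

Strategy: write A = P · J · P⁻¹ where J is a Jordan canonical form, so e^{tA} = P · e^{tJ} · P⁻¹, and e^{tJ} can be computed block-by-block.

A has Jordan form
J =
  [6, 1]
  [0, 6]
(up to reordering of blocks).

Per-block formulas:
  For a 2×2 Jordan block J_2(6): exp(t · J_2(6)) = e^(6t)·(I + t·N), where N is the 2×2 nilpotent shift.

After assembling e^{tJ} and conjugating by P, we get:

e^{tA} =
  [exp(6*t), -t*exp(6*t)]
  [0, exp(6*t)]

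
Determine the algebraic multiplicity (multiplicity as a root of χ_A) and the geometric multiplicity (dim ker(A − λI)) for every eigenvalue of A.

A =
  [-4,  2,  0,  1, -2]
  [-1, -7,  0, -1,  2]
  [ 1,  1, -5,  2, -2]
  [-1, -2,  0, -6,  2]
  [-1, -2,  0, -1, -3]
λ = -5: alg = 5, geom = 3

Step 1 — factor the characteristic polynomial to read off the algebraic multiplicities:
  χ_A(x) = (x + 5)^5

Step 2 — compute geometric multiplicities via the rank-nullity identity g(λ) = n − rank(A − λI):
  rank(A − (-5)·I) = 2, so dim ker(A − (-5)·I) = n − 2 = 3

Summary:
  λ = -5: algebraic multiplicity = 5, geometric multiplicity = 3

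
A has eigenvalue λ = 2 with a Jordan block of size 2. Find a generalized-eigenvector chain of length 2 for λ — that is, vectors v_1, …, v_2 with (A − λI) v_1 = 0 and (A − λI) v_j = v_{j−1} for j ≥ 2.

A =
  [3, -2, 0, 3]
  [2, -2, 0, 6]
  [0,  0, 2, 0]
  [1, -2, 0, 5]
A Jordan chain for λ = 2 of length 2:
v_1 = (1, 2, 0, 1)ᵀ
v_2 = (1, 0, 0, 0)ᵀ

Let N = A − (2)·I. We want v_2 with N^2 v_2 = 0 but N^1 v_2 ≠ 0; then v_{j-1} := N · v_j for j = 2, …, 2.

Pick v_2 = (1, 0, 0, 0)ᵀ.
Then v_1 = N · v_2 = (1, 2, 0, 1)ᵀ.

Sanity check: (A − (2)·I) v_1 = (0, 0, 0, 0)ᵀ = 0. ✓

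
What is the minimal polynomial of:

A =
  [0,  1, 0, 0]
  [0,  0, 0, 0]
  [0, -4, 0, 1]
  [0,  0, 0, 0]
x^2

The characteristic polynomial is χ_A(x) = x^4, so the eigenvalues are known. The minimal polynomial is
  m_A(x) = Π_λ (x − λ)^{k_λ}
where k_λ is the size of the *largest* Jordan block for λ (equivalently, the smallest k with (A − λI)^k v = 0 for every generalised eigenvector v of λ).

  λ = 0: largest Jordan block has size 2, contributing (x − 0)^2

So m_A(x) = x^2 = x^2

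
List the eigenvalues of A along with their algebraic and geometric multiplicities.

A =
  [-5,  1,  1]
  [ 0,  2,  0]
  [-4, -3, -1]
λ = -3: alg = 2, geom = 1; λ = 2: alg = 1, geom = 1

Step 1 — factor the characteristic polynomial to read off the algebraic multiplicities:
  χ_A(x) = (x - 2)*(x + 3)^2

Step 2 — compute geometric multiplicities via the rank-nullity identity g(λ) = n − rank(A − λI):
  rank(A − (-3)·I) = 2, so dim ker(A − (-3)·I) = n − 2 = 1
  rank(A − (2)·I) = 2, so dim ker(A − (2)·I) = n − 2 = 1

Summary:
  λ = -3: algebraic multiplicity = 2, geometric multiplicity = 1
  λ = 2: algebraic multiplicity = 1, geometric multiplicity = 1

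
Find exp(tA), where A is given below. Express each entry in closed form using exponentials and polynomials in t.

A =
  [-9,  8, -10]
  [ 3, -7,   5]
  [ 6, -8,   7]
e^{tA} =
  [-6*t*exp(-3*t) + exp(-3*t), 8*t*exp(-3*t), -10*t*exp(-3*t)]
  [3*t*exp(-3*t), -4*t*exp(-3*t) + exp(-3*t), 5*t*exp(-3*t)]
  [6*t*exp(-3*t), -8*t*exp(-3*t), 10*t*exp(-3*t) + exp(-3*t)]

Strategy: write A = P · J · P⁻¹ where J is a Jordan canonical form, so e^{tA} = P · e^{tJ} · P⁻¹, and e^{tJ} can be computed block-by-block.

A has Jordan form
J =
  [-3,  1,  0]
  [ 0, -3,  0]
  [ 0,  0, -3]
(up to reordering of blocks).

Per-block formulas:
  For a 1×1 block at λ = -3: exp(t · [-3]) = [e^(-3t)].
  For a 2×2 Jordan block J_2(-3): exp(t · J_2(-3)) = e^(-3t)·(I + t·N), where N is the 2×2 nilpotent shift.

After assembling e^{tJ} and conjugating by P, we get:

e^{tA} =
  [-6*t*exp(-3*t) + exp(-3*t), 8*t*exp(-3*t), -10*t*exp(-3*t)]
  [3*t*exp(-3*t), -4*t*exp(-3*t) + exp(-3*t), 5*t*exp(-3*t)]
  [6*t*exp(-3*t), -8*t*exp(-3*t), 10*t*exp(-3*t) + exp(-3*t)]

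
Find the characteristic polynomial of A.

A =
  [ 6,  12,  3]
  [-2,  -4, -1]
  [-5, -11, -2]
x^3

Expanding det(x·I − A) (e.g. by cofactor expansion or by noting that A is similar to its Jordan form J, which has the same characteristic polynomial as A) gives
  χ_A(x) = x^3
which factors as x^3. The eigenvalues (with algebraic multiplicities) are λ = 0 with multiplicity 3.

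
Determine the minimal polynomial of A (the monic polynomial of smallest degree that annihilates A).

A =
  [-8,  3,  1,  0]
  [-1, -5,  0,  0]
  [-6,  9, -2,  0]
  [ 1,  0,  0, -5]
x^3 + 15*x^2 + 75*x + 125

The characteristic polynomial is χ_A(x) = (x + 5)^4, so the eigenvalues are known. The minimal polynomial is
  m_A(x) = Π_λ (x − λ)^{k_λ}
where k_λ is the size of the *largest* Jordan block for λ (equivalently, the smallest k with (A − λI)^k v = 0 for every generalised eigenvector v of λ).

  λ = -5: largest Jordan block has size 3, contributing (x + 5)^3

So m_A(x) = (x + 5)^3 = x^3 + 15*x^2 + 75*x + 125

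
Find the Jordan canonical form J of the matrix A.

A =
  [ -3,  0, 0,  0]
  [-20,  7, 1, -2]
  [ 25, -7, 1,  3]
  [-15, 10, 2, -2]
J_1(-3) ⊕ J_3(2)

The characteristic polynomial is
  det(x·I − A) = x^4 - 3*x^3 - 6*x^2 + 28*x - 24 = (x - 2)^3*(x + 3)

Eigenvalues and multiplicities (the geometric multiplicity of λ is n − rank(A − λI), which equals the number of Jordan blocks for λ):
  λ = -3: algebraic multiplicity = 1, geometric multiplicity = 1
  λ = 2: algebraic multiplicity = 3, geometric multiplicity = 1

Determining the block sizes for each eigenvalue:
  λ = -3: one block (gm = 1), so the single block has size am = 1 → block sizes [1]
  λ = 2: one block (gm = 1), so the single block has size am = 3 → block sizes [3]

Assembling the blocks gives a Jordan form
J =
  [-3, 0, 0, 0]
  [ 0, 2, 1, 0]
  [ 0, 0, 2, 1]
  [ 0, 0, 0, 2]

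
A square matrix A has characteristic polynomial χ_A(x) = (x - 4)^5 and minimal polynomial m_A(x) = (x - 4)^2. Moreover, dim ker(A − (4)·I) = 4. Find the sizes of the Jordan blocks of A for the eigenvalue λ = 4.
Block sizes for λ = 4: [2, 1, 1, 1]

Step 1 — from the characteristic polynomial, algebraic multiplicity of λ = 4 is 5. From dim ker(A − (4)·I) = 4, there are exactly 4 Jordan blocks for λ = 4.
Step 2 — from the minimal polynomial, the factor (x − 4)^2 tells us the largest block for λ = 4 has size 2.
Step 3 — with total size 5, 4 blocks, and largest block 2, the block sizes (in nonincreasing order) are [2, 1, 1, 1].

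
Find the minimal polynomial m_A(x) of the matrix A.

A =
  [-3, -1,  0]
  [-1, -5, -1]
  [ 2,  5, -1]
x^3 + 9*x^2 + 27*x + 27

The characteristic polynomial is χ_A(x) = (x + 3)^3, so the eigenvalues are known. The minimal polynomial is
  m_A(x) = Π_λ (x − λ)^{k_λ}
where k_λ is the size of the *largest* Jordan block for λ (equivalently, the smallest k with (A − λI)^k v = 0 for every generalised eigenvector v of λ).

  λ = -3: largest Jordan block has size 3, contributing (x + 3)^3

So m_A(x) = (x + 3)^3 = x^3 + 9*x^2 + 27*x + 27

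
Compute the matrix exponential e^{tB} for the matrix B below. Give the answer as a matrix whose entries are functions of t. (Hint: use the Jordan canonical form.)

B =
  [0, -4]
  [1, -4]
e^{tB} =
  [2*t*exp(-2*t) + exp(-2*t), -4*t*exp(-2*t)]
  [t*exp(-2*t), -2*t*exp(-2*t) + exp(-2*t)]

Strategy: write B = P · J · P⁻¹ where J is a Jordan canonical form, so e^{tB} = P · e^{tJ} · P⁻¹, and e^{tJ} can be computed block-by-block.

B has Jordan form
J =
  [-2,  1]
  [ 0, -2]
(up to reordering of blocks).

Per-block formulas:
  For a 2×2 Jordan block J_2(-2): exp(t · J_2(-2)) = e^(-2t)·(I + t·N), where N is the 2×2 nilpotent shift.

After assembling e^{tJ} and conjugating by P, we get:

e^{tB} =
  [2*t*exp(-2*t) + exp(-2*t), -4*t*exp(-2*t)]
  [t*exp(-2*t), -2*t*exp(-2*t) + exp(-2*t)]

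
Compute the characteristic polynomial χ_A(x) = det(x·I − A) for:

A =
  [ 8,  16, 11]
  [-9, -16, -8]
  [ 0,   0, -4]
x^3 + 12*x^2 + 48*x + 64

Expanding det(x·I − A) (e.g. by cofactor expansion or by noting that A is similar to its Jordan form J, which has the same characteristic polynomial as A) gives
  χ_A(x) = x^3 + 12*x^2 + 48*x + 64
which factors as (x + 4)^3. The eigenvalues (with algebraic multiplicities) are λ = -4 with multiplicity 3.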